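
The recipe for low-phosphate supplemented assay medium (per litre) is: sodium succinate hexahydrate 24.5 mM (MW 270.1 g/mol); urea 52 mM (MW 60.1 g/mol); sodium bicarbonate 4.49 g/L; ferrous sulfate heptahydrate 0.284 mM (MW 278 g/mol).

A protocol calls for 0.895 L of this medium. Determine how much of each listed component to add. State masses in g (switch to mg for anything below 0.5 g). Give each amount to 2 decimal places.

sodium succinate hexahydrate 5.92 g; urea 2.80 g; sodium bicarbonate 4.02 g; ferrous sulfate heptahydrate 70.66 mg

Working volume: 0.895 L.
sodium succinate hexahydrate: 24.5 mmol/L × 270.1 g/mol × 0.895 L ÷ 1000 = 5.92 g
urea: 52 mmol/L × 60.1 g/mol × 0.895 L ÷ 1000 = 2.80 g
sodium bicarbonate: 4.49 g/L × 0.895 L = 4.02 g
ferrous sulfate heptahydrate: 0.284 mmol/L × 278 mg/mmol × 0.895 L = 70.66 mg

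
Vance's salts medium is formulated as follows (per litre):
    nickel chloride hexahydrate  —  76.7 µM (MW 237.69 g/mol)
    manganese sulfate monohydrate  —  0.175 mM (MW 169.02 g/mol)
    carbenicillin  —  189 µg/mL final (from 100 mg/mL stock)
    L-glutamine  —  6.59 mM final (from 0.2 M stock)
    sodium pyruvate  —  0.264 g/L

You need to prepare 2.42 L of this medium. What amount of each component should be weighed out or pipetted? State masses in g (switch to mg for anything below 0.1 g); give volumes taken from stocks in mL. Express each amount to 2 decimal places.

Working volume: 2.42 L.
nickel chloride hexahydrate: 76.7 µmol/L × 237.69 g/mol × 2.42 L ÷ 1000 = 44.12 mg
manganese sulfate monohydrate: 0.175 mmol/L × 169.02 mg/mmol × 2.42 L = 71.58 mg
carbenicillin: V = C2·V2/C1 = 189 µg/mL × 2420 mL ÷ 100000 µg/mL = 4.57 mL
L-glutamine: dilute stock: 6.59 mM × 2420 mL ÷ 200 mM = 79.74 mL
sodium pyruvate: 0.264 g/L × 2.42 L = 0.64 g

nickel chloride hexahydrate 44.12 mg; manganese sulfate monohydrate 71.58 mg; carbenicillin 4.57 mL; L-glutamine 79.74 mL; sodium pyruvate 0.64 g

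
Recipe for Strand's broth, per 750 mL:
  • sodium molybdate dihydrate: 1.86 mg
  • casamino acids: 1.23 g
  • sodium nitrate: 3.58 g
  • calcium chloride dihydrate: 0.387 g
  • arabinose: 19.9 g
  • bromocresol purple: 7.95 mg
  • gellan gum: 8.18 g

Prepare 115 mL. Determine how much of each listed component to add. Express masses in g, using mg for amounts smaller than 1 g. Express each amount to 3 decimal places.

Scale factor = 115 mL / 750 mL = 0.153333.
sodium molybdate dihydrate: 1.86 mg × (115 mL / 750 mL) = 0.285 mg
casamino acids: 1.23 g × (115 mL / 750 mL) = 0.1886 g = 188.600 mg
sodium nitrate: 3.58 g × (115 mL / 750 mL) = 0.548933 g = 548.933 mg
calcium chloride dihydrate: 0.387 g × (115 mL / 750 mL) = 0.05934 g = 59.340 mg
arabinose: 19.9 g × (115 mL / 750 mL) = 3.051 g
bromocresol purple: 7.95 mg × (115 mL / 750 mL) = 1.219 mg
gellan gum: 8.18 g × (115 mL / 750 mL) = 1.254 g

sodium molybdate dihydrate 0.285 mg; casamino acids 188.600 mg; sodium nitrate 548.933 mg; calcium chloride dihydrate 59.340 mg; arabinose 3.051 g; bromocresol purple 1.219 mg; gellan gum 1.254 g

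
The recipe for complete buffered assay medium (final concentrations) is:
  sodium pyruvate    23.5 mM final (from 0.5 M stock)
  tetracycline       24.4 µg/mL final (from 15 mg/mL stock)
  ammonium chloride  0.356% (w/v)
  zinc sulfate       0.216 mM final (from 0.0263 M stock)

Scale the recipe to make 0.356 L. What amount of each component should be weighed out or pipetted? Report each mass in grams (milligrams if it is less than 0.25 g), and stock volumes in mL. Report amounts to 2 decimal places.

Scale factor relative to 1 L: 0.356.
sodium pyruvate: V = C2·V2/C1 = 23.5 mM × 356 mL ÷ 500 mM = 16.73 mL
tetracycline: V = C2·V2/C1 = 24.4 µg/mL × 356 mL ÷ 15000 µg/mL = 0.58 mL
ammonium chloride: 0.356% w/v = 3.56 g/L → 3.56 × 0.356 L = 1.27 g
zinc sulfate: V = C2·V2/C1 = 0.216 mM × 356 mL ÷ 26.3 mM = 2.92 mL

sodium pyruvate 16.73 mL; tetracycline 0.58 mL; ammonium chloride 1.27 g; zinc sulfate 2.92 mL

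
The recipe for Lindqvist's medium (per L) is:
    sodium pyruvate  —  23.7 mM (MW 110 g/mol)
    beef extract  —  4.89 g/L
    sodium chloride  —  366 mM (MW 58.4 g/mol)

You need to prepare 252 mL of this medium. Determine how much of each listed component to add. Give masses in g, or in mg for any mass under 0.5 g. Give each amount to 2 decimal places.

sodium pyruvate 0.66 g; beef extract 1.23 g; sodium chloride 5.39 g

Target volume = 252 mL = 0.252 L.
sodium pyruvate: 23.7 mmol/L × 110 g/mol × 0.252 L ÷ 1000 = 0.66 g
beef extract: 4.89 g/L × 0.252 L = 1.23 g
sodium chloride: 366 mmol/L × 58.4 g/mol × 0.252 L ÷ 1000 = 5.39 g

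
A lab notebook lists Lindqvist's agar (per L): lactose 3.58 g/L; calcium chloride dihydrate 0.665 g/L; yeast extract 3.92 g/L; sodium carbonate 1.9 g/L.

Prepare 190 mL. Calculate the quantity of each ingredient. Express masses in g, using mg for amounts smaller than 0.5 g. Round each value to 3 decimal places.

Scale factor relative to 1 L: 0.19.
lactose: 3.58 g/L × 0.19 L = 0.680 g
calcium chloride dihydrate: 0.665 g/L × 0.19 L = 0.12635 g = 126.350 mg
yeast extract: 3.92 g/L × 0.19 L = 0.745 g
sodium carbonate: 1.9 g/L × 0.19 L = 0.361 g = 361.000 mg

lactose 0.680 g; calcium chloride dihydrate 126.350 mg; yeast extract 0.745 g; sodium carbonate 361.000 mg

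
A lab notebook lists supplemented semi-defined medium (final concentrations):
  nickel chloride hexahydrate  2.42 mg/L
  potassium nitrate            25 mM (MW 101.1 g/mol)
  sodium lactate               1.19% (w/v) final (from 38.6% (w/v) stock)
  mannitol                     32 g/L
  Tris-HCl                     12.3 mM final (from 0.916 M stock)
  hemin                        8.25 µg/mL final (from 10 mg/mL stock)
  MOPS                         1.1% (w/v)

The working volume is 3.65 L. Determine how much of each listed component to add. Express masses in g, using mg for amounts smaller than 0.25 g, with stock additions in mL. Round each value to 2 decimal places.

nickel chloride hexahydrate 8.83 mg; potassium nitrate 9.23 g; sodium lactate 112.53 mL; mannitol 116.80 g; Tris-HCl 49.01 mL; hemin 3.01 mL; MOPS 40.15 g

Working volume: 3.65 L.
nickel chloride hexahydrate: 2.42 mg/L × 3.65 L = 8.83 mg
potassium nitrate: 25 mmol/L × 101.1 g/mol × 3.65 L ÷ 1000 = 9.23 g
sodium lactate: dilute stock: 1.19% ÷ 38.6% × 3650 mL = 112.53 mL
mannitol: 32 g/L × 3.65 L = 116.80 g
Tris-HCl: dilute stock: 12.3 mM × 3650 mL ÷ 916 mM = 49.01 mL
hemin: C1V1 = C2V2 → 8.25 µg/mL × 3650 mL ÷ 10000 µg/mL = 3.01 mL
MOPS: 1.1 g per 100 mL × 3650 mL ÷ 100 = 40.15 g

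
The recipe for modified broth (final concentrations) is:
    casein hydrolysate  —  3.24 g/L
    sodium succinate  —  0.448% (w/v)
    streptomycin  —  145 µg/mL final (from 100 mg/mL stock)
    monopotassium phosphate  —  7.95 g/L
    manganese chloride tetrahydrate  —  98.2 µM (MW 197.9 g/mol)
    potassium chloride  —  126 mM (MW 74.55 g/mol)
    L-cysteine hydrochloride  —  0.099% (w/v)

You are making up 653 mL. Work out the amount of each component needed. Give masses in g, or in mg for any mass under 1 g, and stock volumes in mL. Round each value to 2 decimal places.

casein hydrolysate 2.12 g; sodium succinate 2.93 g; streptomycin 0.95 mL; monopotassium phosphate 5.19 g; manganese chloride tetrahydrate 12.69 mg; potassium chloride 6.13 g; L-cysteine hydrochloride 646.47 mg

Scale factor relative to 1 L: 0.653.
casein hydrolysate: 3.24 g/L × 0.653 L = 2.12 g
sodium succinate: 0.448% w/v = 4.48 g/L → 4.48 × 0.653 L = 2.93 g
streptomycin: dilute stock: 145 µg/mL × 653 mL ÷ 100000 µg/mL = 0.95 mL
monopotassium phosphate: 7.95 g/L × 0.653 L = 5.19 g
manganese chloride tetrahydrate: 98.2 µmol/L × 197.9 g/mol × 0.653 L ÷ 1000 = 12.69 mg
potassium chloride: 126 mmol/L × 74.55 g/mol × 0.653 L ÷ 1000 = 6.13 g
L-cysteine hydrochloride: 0.099% w/v = 0.99 g/L → 0.99 × 0.653 L = 0.64647 g = 646.47 mg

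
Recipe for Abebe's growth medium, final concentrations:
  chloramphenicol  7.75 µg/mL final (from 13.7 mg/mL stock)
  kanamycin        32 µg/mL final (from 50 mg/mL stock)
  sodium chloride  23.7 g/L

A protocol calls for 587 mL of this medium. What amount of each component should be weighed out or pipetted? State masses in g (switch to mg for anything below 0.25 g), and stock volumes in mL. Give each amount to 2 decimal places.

Working volume: 587 mL = 0.587 L.
chloramphenicol: dilute stock: 7.75 µg/mL × 587 mL ÷ 13700 µg/mL = 0.33 mL
kanamycin: dilute stock: 32 µg/mL × 587 mL ÷ 50000 µg/mL = 0.38 mL
sodium chloride: 23.7 g/L × 0.587 L = 13.91 g

chloramphenicol 0.33 mL; kanamycin 0.38 mL; sodium chloride 13.91 g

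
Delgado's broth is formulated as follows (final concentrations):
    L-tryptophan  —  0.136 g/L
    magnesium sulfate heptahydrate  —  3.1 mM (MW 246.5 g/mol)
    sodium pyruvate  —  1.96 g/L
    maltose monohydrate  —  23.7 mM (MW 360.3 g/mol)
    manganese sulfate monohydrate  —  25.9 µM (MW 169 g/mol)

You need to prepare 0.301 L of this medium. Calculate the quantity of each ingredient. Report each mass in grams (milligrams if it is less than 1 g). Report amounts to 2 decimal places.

L-tryptophan 40.94 mg; magnesium sulfate heptahydrate 230.01 mg; sodium pyruvate 589.96 mg; maltose monohydrate 2.57 g; manganese sulfate monohydrate 1.32 mg

Working volume: 0.301 L.
L-tryptophan: 0.136 g/L × 0.301 L = 0.040936 g = 40.94 mg
magnesium sulfate heptahydrate: 3.1 mmol/L × 246.5 mg/mmol × 0.301 L = 230.01 mg
sodium pyruvate: 1.96 g/L × 0.301 L = 0.58996 g = 589.96 mg
maltose monohydrate: 23.7 mmol/L × 360.3 g/mol × 0.301 L ÷ 1000 = 2.57 g
manganese sulfate monohydrate: 25.9 µmol/L × 169 g/mol × 0.301 L ÷ 1000 = 1.32 mg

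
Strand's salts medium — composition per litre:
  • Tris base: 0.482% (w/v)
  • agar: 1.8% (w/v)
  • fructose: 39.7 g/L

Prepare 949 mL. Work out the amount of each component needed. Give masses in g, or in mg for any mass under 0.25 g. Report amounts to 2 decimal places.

Tris base 4.57 g; agar 17.08 g; fructose 37.68 g

Working volume: 949 mL = 0.949 L.
Tris base: 0.482% w/v = 4.82 g/L → 4.82 × 0.949 L = 4.57 g
agar: 1.8% w/v = 18 g/L → 18 × 0.949 L = 17.08 g
fructose: 39.7 g/L × 0.949 L = 37.68 g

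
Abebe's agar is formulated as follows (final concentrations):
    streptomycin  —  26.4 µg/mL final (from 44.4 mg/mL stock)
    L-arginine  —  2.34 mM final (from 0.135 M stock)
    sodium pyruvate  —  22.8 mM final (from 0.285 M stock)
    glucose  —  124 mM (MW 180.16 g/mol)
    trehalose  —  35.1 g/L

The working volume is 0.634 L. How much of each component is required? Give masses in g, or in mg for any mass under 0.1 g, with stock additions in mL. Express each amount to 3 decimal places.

Scale factor relative to 1 L: 0.634.
streptomycin: C1V1 = C2V2 → 26.4 µg/mL × 634 mL ÷ 44400 µg/mL = 0.377 mL
L-arginine: C1V1 = C2V2 → 2.34 mM × 634 mL ÷ 135 mM = 10.989 mL
sodium pyruvate: dilute stock: 22.8 mM × 634 mL ÷ 285 mM = 50.720 mL
glucose: 124 mmol/L × 180.16 g/mol × 0.634 L ÷ 1000 = 14.163 g
trehalose: 35.1 g/L × 0.634 L = 22.253 g

streptomycin 0.377 mL; L-arginine 10.989 mL; sodium pyruvate 50.720 mL; glucose 14.163 g; trehalose 22.253 g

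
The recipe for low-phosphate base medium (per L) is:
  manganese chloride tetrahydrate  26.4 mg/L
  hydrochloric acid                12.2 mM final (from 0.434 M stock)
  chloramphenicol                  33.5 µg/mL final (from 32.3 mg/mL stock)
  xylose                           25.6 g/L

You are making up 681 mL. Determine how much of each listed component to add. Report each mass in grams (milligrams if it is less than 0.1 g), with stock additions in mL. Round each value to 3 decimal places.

Target volume = 681 mL = 0.681 L.
manganese chloride tetrahydrate: 26.4 mg/L × 0.681 L = 17.978 mg
hydrochloric acid: C1V1 = C2V2 → 12.2 mM × 681 mL ÷ 434 mM = 19.143 mL
chloramphenicol: V = C2·V2/C1 = 33.5 µg/mL × 681 mL ÷ 32300 µg/mL = 0.706 mL
xylose: 25.6 g/L × 0.681 L = 17.434 g

manganese chloride tetrahydrate 17.978 mg; hydrochloric acid 19.143 mL; chloramphenicol 0.706 mL; xylose 17.434 g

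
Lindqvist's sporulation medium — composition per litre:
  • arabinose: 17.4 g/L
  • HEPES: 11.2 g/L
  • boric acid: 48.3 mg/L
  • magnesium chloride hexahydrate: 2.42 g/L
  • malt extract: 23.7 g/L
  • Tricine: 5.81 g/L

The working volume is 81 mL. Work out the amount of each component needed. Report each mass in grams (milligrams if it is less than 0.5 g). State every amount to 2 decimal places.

Working volume: 81 mL = 0.081 L.
arabinose: 17.4 g/L × 0.081 L = 1.41 g
HEPES: 11.2 g/L × 0.081 L = 0.91 g
boric acid: 48.3 mg/L × 0.081 L = 3.91 mg
magnesium chloride hexahydrate: 2.42 g/L × 0.081 L = 0.19602 g = 196.02 mg
malt extract: 23.7 g/L × 0.081 L = 1.92 g
Tricine: 5.81 g/L × 0.081 L = 0.47061 g = 470.61 mg

arabinose 1.41 g; HEPES 0.91 g; boric acid 3.91 mg; magnesium chloride hexahydrate 196.02 mg; malt extract 1.92 g; Tricine 470.61 mg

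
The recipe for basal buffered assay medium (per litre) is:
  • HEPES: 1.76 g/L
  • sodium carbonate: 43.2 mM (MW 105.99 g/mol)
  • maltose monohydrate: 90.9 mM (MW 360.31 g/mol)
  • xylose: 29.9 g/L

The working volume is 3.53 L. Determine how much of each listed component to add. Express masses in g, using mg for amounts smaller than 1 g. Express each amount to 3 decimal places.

HEPES 6.213 g; sodium carbonate 16.163 g; maltose monohydrate 115.615 g; xylose 105.547 g

Scale factor relative to 1 L: 3.53.
HEPES: 1.76 g/L × 3.53 L = 6.213 g
sodium carbonate: 43.2 mmol/L × 105.99 g/mol × 3.53 L ÷ 1000 = 16.163 g
maltose monohydrate: 90.9 mmol/L × 360.31 g/mol × 3.53 L ÷ 1000 = 115.615 g
xylose: 29.9 g/L × 3.53 L = 105.547 g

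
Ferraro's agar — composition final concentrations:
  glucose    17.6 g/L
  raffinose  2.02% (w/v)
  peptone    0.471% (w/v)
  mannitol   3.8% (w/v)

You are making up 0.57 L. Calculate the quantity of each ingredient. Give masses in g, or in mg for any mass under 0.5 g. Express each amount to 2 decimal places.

glucose 10.03 g; raffinose 11.51 g; peptone 2.68 g; mannitol 21.66 g

Scale factor relative to 1 L: 0.57.
glucose: 17.6 g/L × 0.57 L = 10.03 g
raffinose: 2.02% w/v = 20.2 g/L → 20.2 × 0.57 L = 11.51 g
peptone: 0.471% w/v = 4.71 g/L → 4.71 × 0.57 L = 2.68 g
mannitol: 3.8% w/v = 38 g/L → 38 × 0.57 L = 21.66 g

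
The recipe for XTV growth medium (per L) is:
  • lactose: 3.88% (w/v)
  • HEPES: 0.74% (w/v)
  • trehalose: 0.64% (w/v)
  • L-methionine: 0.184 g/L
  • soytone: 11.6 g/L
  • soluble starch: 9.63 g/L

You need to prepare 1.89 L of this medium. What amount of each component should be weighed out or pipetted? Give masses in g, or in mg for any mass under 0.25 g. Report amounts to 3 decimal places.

lactose 73.332 g; HEPES 13.986 g; trehalose 12.096 g; L-methionine 0.348 g; soytone 21.924 g; soluble starch 18.201 g

Scale factor relative to 1 L: 1.89.
lactose: 3.88 g per 100 mL × 1890 mL ÷ 100 = 73.332 g
HEPES: 0.74% w/v = 7.4 g/L → 7.4 × 1.89 L = 13.986 g
trehalose: 0.64% w/v = 6.4 g/L → 6.4 × 1.89 L = 12.096 g
L-methionine: 0.184 g/L × 1.89 L = 0.348 g
soytone: 11.6 g/L × 1.89 L = 21.924 g
soluble starch: 9.63 g/L × 1.89 L = 18.201 g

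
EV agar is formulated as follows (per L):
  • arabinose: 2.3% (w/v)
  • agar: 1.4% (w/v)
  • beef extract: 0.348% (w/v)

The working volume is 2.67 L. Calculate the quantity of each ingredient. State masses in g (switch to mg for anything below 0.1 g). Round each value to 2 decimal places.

Scale factor relative to 1 L: 2.67.
arabinose: 2.3% w/v = 23 g/L → 23 × 2.67 L = 61.41 g
agar: 1.4 g per 100 mL × 2670 mL ÷ 100 = 37.38 g
beef extract: 0.348 g per 100 mL × 2670 mL ÷ 100 = 9.29 g

arabinose 61.41 g; agar 37.38 g; beef extract 9.29 g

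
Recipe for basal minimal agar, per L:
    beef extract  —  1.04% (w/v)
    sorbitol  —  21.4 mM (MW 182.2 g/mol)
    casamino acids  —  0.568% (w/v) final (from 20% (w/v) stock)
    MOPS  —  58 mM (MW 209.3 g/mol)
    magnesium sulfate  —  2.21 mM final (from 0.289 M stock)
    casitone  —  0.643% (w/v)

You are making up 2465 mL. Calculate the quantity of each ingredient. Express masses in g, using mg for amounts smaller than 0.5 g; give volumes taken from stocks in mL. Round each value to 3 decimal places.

Scale factor relative to 1 L: 2.465.
beef extract: 1.04% w/v = 10.4 g/L → 10.4 × 2.465 L = 25.636 g
sorbitol: 21.4 mmol/L × 182.2 g/mol × 2.465 L ÷ 1000 = 9.611 g
casamino acids: dilute stock: 0.568% ÷ 20% × 2465 mL = 70.006 mL
MOPS: 58 mmol/L × 209.3 g/mol × 2.465 L ÷ 1000 = 29.924 g
magnesium sulfate: dilute stock: 2.21 mM × 2465 mL ÷ 289 mM = 18.850 mL
casitone: 0.643 g per 100 mL × 2465 mL ÷ 100 = 15.850 g

beef extract 25.636 g; sorbitol 9.611 g; casamino acids 70.006 mL; MOPS 29.924 g; magnesium sulfate 18.850 mL; casitone 15.850 g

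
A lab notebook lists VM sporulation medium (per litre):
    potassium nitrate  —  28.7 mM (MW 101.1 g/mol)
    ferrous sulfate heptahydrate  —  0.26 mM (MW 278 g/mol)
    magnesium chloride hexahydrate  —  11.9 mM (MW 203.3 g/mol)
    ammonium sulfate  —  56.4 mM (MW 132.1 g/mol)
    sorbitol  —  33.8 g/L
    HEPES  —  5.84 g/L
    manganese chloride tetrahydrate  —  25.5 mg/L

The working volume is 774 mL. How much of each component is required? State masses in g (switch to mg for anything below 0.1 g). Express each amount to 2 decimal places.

potassium nitrate 2.25 g; ferrous sulfate heptahydrate 55.94 mg; magnesium chloride hexahydrate 1.87 g; ammonium sulfate 5.77 g; sorbitol 26.16 g; HEPES 4.52 g; manganese chloride tetrahydrate 19.74 mg

Scale factor relative to 1 L: 0.774.
potassium nitrate: 28.7 mmol/L × 101.1 g/mol × 0.774 L ÷ 1000 = 2.25 g
ferrous sulfate heptahydrate: 0.26 mmol/L × 278 mg/mmol × 0.774 L = 55.94 mg
magnesium chloride hexahydrate: 11.9 mmol/L × 203.3 g/mol × 0.774 L ÷ 1000 = 1.87 g
ammonium sulfate: 56.4 mmol/L × 132.1 g/mol × 0.774 L ÷ 1000 = 5.77 g
sorbitol: 33.8 g/L × 0.774 L = 26.16 g
HEPES: 5.84 g/L × 0.774 L = 4.52 g
manganese chloride tetrahydrate: 25.5 mg/L × 0.774 L = 19.74 mg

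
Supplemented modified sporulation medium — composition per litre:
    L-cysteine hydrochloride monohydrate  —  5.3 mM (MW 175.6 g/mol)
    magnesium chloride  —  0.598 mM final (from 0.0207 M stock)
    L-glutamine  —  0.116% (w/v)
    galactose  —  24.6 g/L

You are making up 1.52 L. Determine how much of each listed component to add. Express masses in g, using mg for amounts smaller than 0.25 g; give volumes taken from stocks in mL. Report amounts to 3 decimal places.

Working volume: 1.52 L.
L-cysteine hydrochloride monohydrate: 5.3 mmol/L × 175.6 g/mol × 1.52 L ÷ 1000 = 1.415 g
magnesium chloride: V = C2·V2/C1 = 0.598 mM × 1520 mL ÷ 20.7 mM = 43.911 mL
L-glutamine: 0.116% w/v = 1.16 g/L → 1.16 × 1.52 L = 1.763 g
galactose: 24.6 g/L × 1.52 L = 37.392 g

L-cysteine hydrochloride monohydrate 1.415 g; magnesium chloride 43.911 mL; L-glutamine 1.763 g; galactose 37.392 g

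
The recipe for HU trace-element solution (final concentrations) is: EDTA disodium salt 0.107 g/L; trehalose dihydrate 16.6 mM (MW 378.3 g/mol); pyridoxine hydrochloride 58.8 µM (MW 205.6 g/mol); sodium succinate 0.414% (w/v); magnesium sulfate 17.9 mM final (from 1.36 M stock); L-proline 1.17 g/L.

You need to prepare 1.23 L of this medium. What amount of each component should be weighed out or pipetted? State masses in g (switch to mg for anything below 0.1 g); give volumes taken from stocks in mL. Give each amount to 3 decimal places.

EDTA disodium salt 0.132 g; trehalose dihydrate 7.724 g; pyridoxine hydrochloride 14.870 mg; sodium succinate 5.092 g; magnesium sulfate 16.189 mL; L-proline 1.439 g

Working volume: 1.23 L.
EDTA disodium salt: 0.107 g/L × 1.23 L = 0.132 g
trehalose dihydrate: 16.6 mmol/L × 378.3 g/mol × 1.23 L ÷ 1000 = 7.724 g
pyridoxine hydrochloride: 58.8 µmol/L × 205.6 g/mol × 1.23 L ÷ 1000 = 14.870 mg
sodium succinate: 0.414% w/v = 4.14 g/L → 4.14 × 1.23 L = 5.092 g
magnesium sulfate: C1V1 = C2V2 → 17.9 mM × 1230 mL ÷ 1360 mM = 16.189 mL
L-proline: 1.17 g/L × 1.23 L = 1.439 g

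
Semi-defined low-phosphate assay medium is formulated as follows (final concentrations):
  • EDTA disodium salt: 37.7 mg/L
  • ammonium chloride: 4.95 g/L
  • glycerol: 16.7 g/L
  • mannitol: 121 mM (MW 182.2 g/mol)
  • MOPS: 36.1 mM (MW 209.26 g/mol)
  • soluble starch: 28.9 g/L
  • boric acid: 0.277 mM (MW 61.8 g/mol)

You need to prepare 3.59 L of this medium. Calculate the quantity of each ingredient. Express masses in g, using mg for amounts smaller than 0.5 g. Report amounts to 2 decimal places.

Working volume: 3.59 L.
EDTA disodium salt: 37.7 mg/L × 3.59 L = 135.34 mg
ammonium chloride: 4.95 g/L × 3.59 L = 17.77 g
glycerol: 16.7 g/L × 3.59 L = 59.95 g
mannitol: 121 mmol/L × 182.2 g/mol × 3.59 L ÷ 1000 = 79.15 g
MOPS: 36.1 mmol/L × 209.26 g/mol × 3.59 L ÷ 1000 = 27.12 g
soluble starch: 28.9 g/L × 3.59 L = 103.75 g
boric acid: 0.277 mmol/L × 61.8 mg/mmol × 3.59 L = 61.46 mg

EDTA disodium salt 135.34 mg; ammonium chloride 17.77 g; glycerol 59.95 g; mannitol 79.15 g; MOPS 27.12 g; soluble starch 103.75 g; boric acid 61.46 mg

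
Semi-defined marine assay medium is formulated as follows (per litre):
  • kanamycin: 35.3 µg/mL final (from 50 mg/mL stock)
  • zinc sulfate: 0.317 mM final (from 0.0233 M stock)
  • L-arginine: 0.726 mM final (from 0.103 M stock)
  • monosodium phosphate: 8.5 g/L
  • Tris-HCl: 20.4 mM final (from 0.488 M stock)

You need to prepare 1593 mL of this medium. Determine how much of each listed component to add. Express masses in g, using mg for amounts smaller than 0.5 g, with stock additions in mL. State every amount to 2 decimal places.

kanamycin 1.12 mL; zinc sulfate 21.67 mL; L-arginine 11.23 mL; monosodium phosphate 13.54 g; Tris-HCl 66.59 mL

Scale factor relative to 1 L: 1.593.
kanamycin: C1V1 = C2V2 → 35.3 µg/mL × 1593 mL ÷ 50000 µg/mL = 1.12 mL
zinc sulfate: V = C2·V2/C1 = 0.317 mM × 1593 mL ÷ 23.3 mM = 21.67 mL
L-arginine: V = C2·V2/C1 = 0.726 mM × 1593 mL ÷ 103 mM = 11.23 mL
monosodium phosphate: 8.5 g/L × 1.593 L = 13.54 g
Tris-HCl: V = C2·V2/C1 = 20.4 mM × 1593 mL ÷ 488 mM = 66.59 mL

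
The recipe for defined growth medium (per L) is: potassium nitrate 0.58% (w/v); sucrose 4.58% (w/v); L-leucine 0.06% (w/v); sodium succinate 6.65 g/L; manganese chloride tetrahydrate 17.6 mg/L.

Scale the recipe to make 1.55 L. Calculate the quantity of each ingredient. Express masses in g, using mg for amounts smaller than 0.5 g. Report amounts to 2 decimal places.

Working volume: 1.55 L.
potassium nitrate: 0.58 g per 100 mL × 1550 mL ÷ 100 = 8.99 g
sucrose: 4.58 g per 100 mL × 1550 mL ÷ 100 = 70.99 g
L-leucine: 0.06 g per 100 mL × 1550 mL ÷ 100 = 0.93 g
sodium succinate: 6.65 g/L × 1.55 L = 10.31 g
manganese chloride tetrahydrate: 17.6 mg/L × 1.55 L = 27.28 mg

potassium nitrate 8.99 g; sucrose 70.99 g; L-leucine 0.93 g; sodium succinate 10.31 g; manganese chloride tetrahydrate 27.28 mg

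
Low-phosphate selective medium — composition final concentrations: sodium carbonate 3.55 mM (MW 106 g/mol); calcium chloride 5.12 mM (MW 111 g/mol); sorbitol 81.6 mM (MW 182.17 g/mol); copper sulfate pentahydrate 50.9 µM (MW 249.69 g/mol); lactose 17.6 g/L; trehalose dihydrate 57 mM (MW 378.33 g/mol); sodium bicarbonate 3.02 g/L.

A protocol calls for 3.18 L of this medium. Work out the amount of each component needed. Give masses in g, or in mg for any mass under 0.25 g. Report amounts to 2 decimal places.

sodium carbonate 1.20 g; calcium chloride 1.81 g; sorbitol 47.27 g; copper sulfate pentahydrate 40.42 mg; lactose 55.97 g; trehalose dihydrate 68.58 g; sodium bicarbonate 9.60 g

Scale factor relative to 1 L: 3.18.
sodium carbonate: 3.55 mmol/L × 106 g/mol × 3.18 L ÷ 1000 = 1.20 g
calcium chloride: 5.12 mmol/L × 111 g/mol × 3.18 L ÷ 1000 = 1.81 g
sorbitol: 81.6 mmol/L × 182.17 g/mol × 3.18 L ÷ 1000 = 47.27 g
copper sulfate pentahydrate: 50.9 µmol/L × 249.69 g/mol × 3.18 L ÷ 1000 = 40.42 mg
lactose: 17.6 g/L × 3.18 L = 55.97 g
trehalose dihydrate: 57 mmol/L × 378.33 g/mol × 3.18 L ÷ 1000 = 68.58 g
sodium bicarbonate: 3.02 g/L × 3.18 L = 9.60 g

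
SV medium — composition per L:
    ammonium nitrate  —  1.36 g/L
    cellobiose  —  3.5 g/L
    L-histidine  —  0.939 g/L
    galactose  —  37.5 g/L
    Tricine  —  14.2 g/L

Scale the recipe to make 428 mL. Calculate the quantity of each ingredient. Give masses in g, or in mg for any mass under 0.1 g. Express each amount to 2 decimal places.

Working volume: 428 mL = 0.428 L.
ammonium nitrate: 1.36 g/L × 0.428 L = 0.58 g
cellobiose: 3.5 g/L × 0.428 L = 1.50 g
L-histidine: 0.939 g/L × 0.428 L = 0.40 g
galactose: 37.5 g/L × 0.428 L = 16.05 g
Tricine: 14.2 g/L × 0.428 L = 6.08 g

ammonium nitrate 0.58 g; cellobiose 1.50 g; L-histidine 0.40 g; galactose 16.05 g; Tricine 6.08 g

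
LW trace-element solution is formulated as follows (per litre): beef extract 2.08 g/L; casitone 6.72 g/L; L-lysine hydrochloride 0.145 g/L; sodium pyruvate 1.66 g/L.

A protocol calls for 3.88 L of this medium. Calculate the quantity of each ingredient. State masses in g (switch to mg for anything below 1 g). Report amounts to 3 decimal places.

beef extract 8.070 g; casitone 26.074 g; L-lysine hydrochloride 562.600 mg; sodium pyruvate 6.441 g

Working volume: 3.88 L.
beef extract: 2.08 g/L × 3.88 L = 8.070 g
casitone: 6.72 g/L × 3.88 L = 26.074 g
L-lysine hydrochloride: 0.145 g/L × 3.88 L = 0.5626 g = 562.600 mg
sodium pyruvate: 1.66 g/L × 3.88 L = 6.441 g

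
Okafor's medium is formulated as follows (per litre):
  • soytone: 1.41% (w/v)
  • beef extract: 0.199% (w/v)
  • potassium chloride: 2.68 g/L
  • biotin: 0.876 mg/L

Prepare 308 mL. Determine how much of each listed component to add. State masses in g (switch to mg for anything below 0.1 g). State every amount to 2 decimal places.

Scale factor relative to 1 L: 0.308.
soytone: 1.41 g per 100 mL × 308 mL ÷ 100 = 4.34 g
beef extract: 0.199 g per 100 mL × 308 mL ÷ 100 = 0.61 g
potassium chloride: 2.68 g/L × 0.308 L = 0.83 g
biotin: 0.876 mg/L × 0.308 L = 0.27 mg

soytone 4.34 g; beef extract 0.61 g; potassium chloride 0.83 g; biotin 0.27 mg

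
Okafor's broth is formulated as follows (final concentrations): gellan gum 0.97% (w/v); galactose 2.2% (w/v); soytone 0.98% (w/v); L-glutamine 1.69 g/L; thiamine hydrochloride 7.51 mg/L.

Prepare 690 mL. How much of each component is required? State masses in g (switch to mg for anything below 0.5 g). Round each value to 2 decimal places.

gellan gum 6.69 g; galactose 15.18 g; soytone 6.76 g; L-glutamine 1.17 g; thiamine hydrochloride 5.18 mg

Scale factor relative to 1 L: 0.69.
gellan gum: 0.97 g per 100 mL × 690 mL ÷ 100 = 6.69 g
galactose: 2.2 g per 100 mL × 690 mL ÷ 100 = 15.18 g
soytone: 0.98% w/v = 9.8 g/L → 9.8 × 0.69 L = 6.76 g
L-glutamine: 1.69 g/L × 0.69 L = 1.17 g
thiamine hydrochloride: 7.51 mg/L × 0.69 L = 5.18 mg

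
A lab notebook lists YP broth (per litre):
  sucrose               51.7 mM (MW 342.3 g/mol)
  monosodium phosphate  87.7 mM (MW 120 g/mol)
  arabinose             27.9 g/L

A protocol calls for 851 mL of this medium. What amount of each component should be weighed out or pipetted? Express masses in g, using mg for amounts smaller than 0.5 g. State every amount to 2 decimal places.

sucrose 15.06 g; monosodium phosphate 8.96 g; arabinose 23.74 g

Target volume = 851 mL = 0.851 L.
sucrose: 51.7 mmol/L × 342.3 g/mol × 0.851 L ÷ 1000 = 15.06 g
monosodium phosphate: 87.7 mmol/L × 120 g/mol × 0.851 L ÷ 1000 = 8.96 g
arabinose: 27.9 g/L × 0.851 L = 23.74 g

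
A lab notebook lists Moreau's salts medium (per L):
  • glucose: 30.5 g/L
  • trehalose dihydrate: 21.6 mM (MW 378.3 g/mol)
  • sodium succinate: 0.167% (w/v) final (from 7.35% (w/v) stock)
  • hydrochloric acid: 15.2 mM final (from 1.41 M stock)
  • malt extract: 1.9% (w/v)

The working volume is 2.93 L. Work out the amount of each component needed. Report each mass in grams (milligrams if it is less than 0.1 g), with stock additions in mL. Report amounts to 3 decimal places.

glucose 89.365 g; trehalose dihydrate 23.942 g; sodium succinate 66.573 mL; hydrochloric acid 31.586 mL; malt extract 55.670 g

Scale factor relative to 1 L: 2.93.
glucose: 30.5 g/L × 2.93 L = 89.365 g
trehalose dihydrate: 21.6 mmol/L × 378.3 g/mol × 2.93 L ÷ 1000 = 23.942 g
sodium succinate: V = C2·V2/C1 = 0.167% ÷ 7.35% × 2930 mL = 66.573 mL
hydrochloric acid: C1V1 = C2V2 → 15.2 mM × 2930 mL ÷ 1410 mM = 31.586 mL
malt extract: 1.9 g per 100 mL × 2930 mL ÷ 100 = 55.670 g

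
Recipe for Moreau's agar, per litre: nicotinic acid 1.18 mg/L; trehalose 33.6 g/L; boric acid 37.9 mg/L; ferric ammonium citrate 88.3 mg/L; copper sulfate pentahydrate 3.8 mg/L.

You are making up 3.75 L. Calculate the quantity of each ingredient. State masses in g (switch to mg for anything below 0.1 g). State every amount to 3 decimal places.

Scale factor relative to 1 L: 3.75.
nicotinic acid: 1.18 mg/L × 3.75 L = 4.425 mg
trehalose: 33.6 g/L × 3.75 L = 126.000 g
boric acid: 37.9 mg/L × 3.75 L = 142.125 mg = 0.142 g
ferric ammonium citrate: 88.3 mg/L × 3.75 L = 331.125 mg = 0.331 g
copper sulfate pentahydrate: 3.8 mg/L × 3.75 L = 14.250 mg

nicotinic acid 4.425 mg; trehalose 126.000 g; boric acid 0.142 g; ferric ammonium citrate 0.331 g; copper sulfate pentahydrate 14.250 mg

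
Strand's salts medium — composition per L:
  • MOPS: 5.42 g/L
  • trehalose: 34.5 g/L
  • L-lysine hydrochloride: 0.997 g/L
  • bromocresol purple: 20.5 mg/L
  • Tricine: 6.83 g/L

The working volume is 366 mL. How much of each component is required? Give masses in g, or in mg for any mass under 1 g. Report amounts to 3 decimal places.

MOPS 1.984 g; trehalose 12.627 g; L-lysine hydrochloride 364.902 mg; bromocresol purple 7.503 mg; Tricine 2.500 g

Scale factor relative to 1 L: 0.366.
MOPS: 5.42 g/L × 0.366 L = 1.984 g
trehalose: 34.5 g/L × 0.366 L = 12.627 g
L-lysine hydrochloride: 0.997 g/L × 0.366 L = 0.364902 g = 364.902 mg
bromocresol purple: 20.5 mg/L × 0.366 L = 7.503 mg
Tricine: 6.83 g/L × 0.366 L = 2.500 g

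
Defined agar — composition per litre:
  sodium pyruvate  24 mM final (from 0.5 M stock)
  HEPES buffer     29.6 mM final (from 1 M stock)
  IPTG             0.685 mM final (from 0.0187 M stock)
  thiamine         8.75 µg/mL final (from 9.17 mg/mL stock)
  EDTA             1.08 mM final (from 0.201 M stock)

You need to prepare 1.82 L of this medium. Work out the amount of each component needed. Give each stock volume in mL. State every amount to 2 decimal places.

sodium pyruvate 87.36 mL; HEPES buffer 53.87 mL; IPTG 66.67 mL; thiamine 1.74 mL; EDTA 9.78 mL

Working volume: 1.82 L.
sodium pyruvate: dilute stock: 24 mM × 1820 mL ÷ 500 mM = 87.36 mL
HEPES buffer: C1V1 = C2V2 → 29.6 mM × 1820 mL ÷ 1000 mM = 53.87 mL
IPTG: C1V1 = C2V2 → 0.685 mM × 1820 mL ÷ 18.7 mM = 66.67 mL
thiamine: dilute stock: 8.75 µg/mL × 1820 mL ÷ 9170 µg/mL = 1.74 mL
EDTA: V = C2·V2/C1 = 1.08 mM × 1820 mL ÷ 201 mM = 9.78 mL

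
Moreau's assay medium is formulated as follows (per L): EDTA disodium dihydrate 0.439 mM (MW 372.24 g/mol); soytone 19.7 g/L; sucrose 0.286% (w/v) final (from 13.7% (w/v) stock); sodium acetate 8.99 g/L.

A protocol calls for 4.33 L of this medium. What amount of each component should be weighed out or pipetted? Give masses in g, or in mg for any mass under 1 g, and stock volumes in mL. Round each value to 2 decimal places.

EDTA disodium dihydrate 707.58 mg; soytone 85.30 g; sucrose 90.39 mL; sodium acetate 38.93 g

Scale factor relative to 1 L: 4.33.
EDTA disodium dihydrate: 0.439 mmol/L × 372.24 mg/mmol × 4.33 L = 707.58 mg
soytone: 19.7 g/L × 4.33 L = 85.30 g
sucrose: dilute stock: 0.286% ÷ 13.7% × 4330 mL = 90.39 mL
sodium acetate: 8.99 g/L × 4.33 L = 38.93 g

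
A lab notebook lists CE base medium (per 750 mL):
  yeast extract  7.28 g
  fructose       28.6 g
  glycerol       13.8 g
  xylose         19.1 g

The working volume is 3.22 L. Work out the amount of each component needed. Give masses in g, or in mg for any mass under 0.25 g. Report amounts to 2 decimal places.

yeast extract 31.26 g; fructose 122.79 g; glycerol 59.25 g; xylose 82.00 g

Ratio of target to recipe volume: 3220 / 750 = 4.29333.
yeast extract: 7.28 g × (3220 mL / 750 mL) = 31.26 g
fructose: 28.6 g × (3220 mL / 750 mL) = 122.79 g
glycerol: 13.8 g × (3220 mL / 750 mL) = 59.25 g
xylose: 19.1 g × (3220 mL / 750 mL) = 82.00 g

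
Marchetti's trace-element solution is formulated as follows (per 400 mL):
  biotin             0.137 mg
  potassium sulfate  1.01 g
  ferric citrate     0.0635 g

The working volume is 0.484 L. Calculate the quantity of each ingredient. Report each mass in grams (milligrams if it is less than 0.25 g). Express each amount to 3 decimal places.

Ratio of target to recipe volume: 484 / 400 = 1.21.
biotin: 0.137 mg × (484 mL / 400 mL) = 0.166 mg
potassium sulfate: 1.01 g × (484 mL / 400 mL) = 1.222 g
ferric citrate: 0.0635 g × (484 mL / 400 mL) = 0.076835 g = 76.835 mg

biotin 0.166 mg; potassium sulfate 1.222 g; ferric citrate 76.835 mg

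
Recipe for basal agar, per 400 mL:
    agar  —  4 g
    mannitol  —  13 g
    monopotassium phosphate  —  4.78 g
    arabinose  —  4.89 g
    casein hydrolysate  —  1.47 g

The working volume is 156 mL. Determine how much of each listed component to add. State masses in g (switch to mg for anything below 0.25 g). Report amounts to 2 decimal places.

agar 1.56 g; mannitol 5.07 g; monopotassium phosphate 1.86 g; arabinose 1.91 g; casein hydrolysate 0.57 g

Scale factor = 156 mL / 400 mL = 0.39.
agar: 4 g × (156 mL / 400 mL) = 1.56 g
mannitol: 13 g × (156 mL / 400 mL) = 5.07 g
monopotassium phosphate: 4.78 g × (156 mL / 400 mL) = 1.86 g
arabinose: 4.89 g × (156 mL / 400 mL) = 1.91 g
casein hydrolysate: 1.47 g × (156 mL / 400 mL) = 0.57 g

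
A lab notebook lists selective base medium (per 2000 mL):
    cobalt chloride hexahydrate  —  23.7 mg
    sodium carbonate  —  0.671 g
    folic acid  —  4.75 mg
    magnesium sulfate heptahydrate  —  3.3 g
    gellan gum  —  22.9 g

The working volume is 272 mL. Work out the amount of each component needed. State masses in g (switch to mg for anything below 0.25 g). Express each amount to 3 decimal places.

cobalt chloride hexahydrate 3.223 mg; sodium carbonate 91.256 mg; folic acid 0.646 mg; magnesium sulfate heptahydrate 0.449 g; gellan gum 3.114 g

Scale factor = 272 mL / 2000 mL = 0.136.
cobalt chloride hexahydrate: 23.7 mg × (272 mL / 2000 mL) = 3.223 mg
sodium carbonate: 0.671 g × (272 mL / 2000 mL) = 0.091256 g = 91.256 mg
folic acid: 4.75 mg × (272 mL / 2000 mL) = 0.646 mg
magnesium sulfate heptahydrate: 3.3 g × (272 mL / 2000 mL) = 0.449 g
gellan gum: 22.9 g × (272 mL / 2000 mL) = 3.114 g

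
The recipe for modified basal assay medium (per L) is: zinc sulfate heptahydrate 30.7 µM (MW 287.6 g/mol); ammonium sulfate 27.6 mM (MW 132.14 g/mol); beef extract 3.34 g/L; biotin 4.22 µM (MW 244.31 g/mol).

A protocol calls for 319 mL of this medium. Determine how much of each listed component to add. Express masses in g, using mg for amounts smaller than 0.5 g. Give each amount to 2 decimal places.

Target volume = 319 mL = 0.319 L.
zinc sulfate heptahydrate: 30.7 µmol/L × 287.6 g/mol × 0.319 L ÷ 1000 = 2.82 mg
ammonium sulfate: 27.6 mmol/L × 132.14 g/mol × 0.319 L ÷ 1000 = 1.16 g
beef extract: 3.34 g/L × 0.319 L = 1.07 g
biotin: 4.22 µmol/L × 244.31 g/mol × 0.319 L ÷ 1000 = 0.33 mg

zinc sulfate heptahydrate 2.82 mg; ammonium sulfate 1.16 g; beef extract 1.07 g; biotin 0.33 mg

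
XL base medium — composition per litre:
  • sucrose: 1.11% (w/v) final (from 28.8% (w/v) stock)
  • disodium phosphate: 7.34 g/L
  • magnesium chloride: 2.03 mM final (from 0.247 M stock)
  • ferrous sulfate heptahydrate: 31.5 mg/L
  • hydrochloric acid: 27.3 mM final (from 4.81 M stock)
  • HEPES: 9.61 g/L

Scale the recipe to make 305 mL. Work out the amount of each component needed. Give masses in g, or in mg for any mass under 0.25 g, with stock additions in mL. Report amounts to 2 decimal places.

sucrose 11.76 mL; disodium phosphate 2.24 g; magnesium chloride 2.51 mL; ferrous sulfate heptahydrate 9.61 mg; hydrochloric acid 1.73 mL; HEPES 2.93 g

Scale factor relative to 1 L: 0.305.
sucrose: C1V1 = C2V2 → 1.11% ÷ 28.8% × 305 mL = 11.76 mL
disodium phosphate: 7.34 g/L × 0.305 L = 2.24 g
magnesium chloride: V = C2·V2/C1 = 2.03 mM × 305 mL ÷ 247 mM = 2.51 mL
ferrous sulfate heptahydrate: 31.5 mg/L × 0.305 L = 9.61 mg
hydrochloric acid: C1V1 = C2V2 → 27.3 mM × 305 mL ÷ 4810 mM = 1.73 mL
HEPES: 9.61 g/L × 0.305 L = 2.93 g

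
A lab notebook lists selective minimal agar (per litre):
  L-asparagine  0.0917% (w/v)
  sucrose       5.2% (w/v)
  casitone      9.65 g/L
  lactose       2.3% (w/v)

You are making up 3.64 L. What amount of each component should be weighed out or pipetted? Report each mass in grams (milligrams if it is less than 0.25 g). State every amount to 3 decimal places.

Scale factor relative to 1 L: 3.64.
L-asparagine: 0.0917% w/v = 0.917 g/L → 0.917 × 3.64 L = 3.338 g
sucrose: 5.2 g per 100 mL × 3640 mL ÷ 100 = 189.280 g
casitone: 9.65 g/L × 3.64 L = 35.126 g
lactose: 2.3% w/v = 23 g/L → 23 × 3.64 L = 83.720 g

L-asparagine 3.338 g; sucrose 189.280 g; casitone 35.126 g; lactose 83.720 g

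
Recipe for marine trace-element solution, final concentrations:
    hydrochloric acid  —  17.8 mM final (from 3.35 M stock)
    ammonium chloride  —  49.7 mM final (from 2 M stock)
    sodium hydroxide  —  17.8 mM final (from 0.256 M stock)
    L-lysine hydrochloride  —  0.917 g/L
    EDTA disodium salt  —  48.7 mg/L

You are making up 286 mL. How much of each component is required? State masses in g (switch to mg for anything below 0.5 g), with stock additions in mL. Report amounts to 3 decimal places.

Target volume = 286 mL = 0.286 L.
hydrochloric acid: C1V1 = C2V2 → 17.8 mM × 286 mL ÷ 3350 mM = 1.520 mL
ammonium chloride: V = C2·V2/C1 = 49.7 mM × 286 mL ÷ 2000 mM = 7.107 mL
sodium hydroxide: dilute stock: 17.8 mM × 286 mL ÷ 256 mM = 19.886 mL
L-lysine hydrochloride: 0.917 g/L × 0.286 L = 0.262262 g = 262.262 mg
EDTA disodium salt: 48.7 mg/L × 0.286 L = 13.928 mg

hydrochloric acid 1.520 mL; ammonium chloride 7.107 mL; sodium hydroxide 19.886 mL; L-lysine hydrochloride 262.262 mg; EDTA disodium salt 13.928 mg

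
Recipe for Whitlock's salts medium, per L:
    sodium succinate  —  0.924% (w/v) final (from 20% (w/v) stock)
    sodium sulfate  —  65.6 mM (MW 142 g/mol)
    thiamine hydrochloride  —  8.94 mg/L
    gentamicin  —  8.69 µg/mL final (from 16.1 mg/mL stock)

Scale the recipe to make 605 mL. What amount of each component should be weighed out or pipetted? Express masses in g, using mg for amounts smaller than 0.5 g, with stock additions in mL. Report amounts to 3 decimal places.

sodium succinate 27.951 mL; sodium sulfate 5.636 g; thiamine hydrochloride 5.409 mg; gentamicin 0.327 mL

Working volume: 605 mL = 0.605 L.
sodium succinate: dilute stock: 0.924% ÷ 20% × 605 mL = 27.951 mL
sodium sulfate: 65.6 mmol/L × 142 g/mol × 0.605 L ÷ 1000 = 5.636 g
thiamine hydrochloride: 8.94 mg/L × 0.605 L = 5.409 mg
gentamicin: dilute stock: 8.69 µg/mL × 605 mL ÷ 16100 µg/mL = 0.327 mL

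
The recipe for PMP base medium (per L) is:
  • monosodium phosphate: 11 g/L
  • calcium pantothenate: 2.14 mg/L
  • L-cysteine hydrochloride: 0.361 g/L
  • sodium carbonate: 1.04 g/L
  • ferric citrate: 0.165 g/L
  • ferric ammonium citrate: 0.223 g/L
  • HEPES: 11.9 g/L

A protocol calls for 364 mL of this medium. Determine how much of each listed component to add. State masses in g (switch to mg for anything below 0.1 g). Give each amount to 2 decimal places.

Scale factor relative to 1 L: 0.364.
monosodium phosphate: 11 g/L × 0.364 L = 4.00 g
calcium pantothenate: 2.14 mg/L × 0.364 L = 0.78 mg
L-cysteine hydrochloride: 0.361 g/L × 0.364 L = 0.13 g
sodium carbonate: 1.04 g/L × 0.364 L = 0.38 g
ferric citrate: 0.165 g/L × 0.364 L = 0.06006 g = 60.06 mg
ferric ammonium citrate: 0.223 g/L × 0.364 L = 0.081172 g = 81.17 mg
HEPES: 11.9 g/L × 0.364 L = 4.33 g

monosodium phosphate 4.00 g; calcium pantothenate 0.78 mg; L-cysteine hydrochloride 0.13 g; sodium carbonate 0.38 g; ferric citrate 60.06 mg; ferric ammonium citrate 81.17 mg; HEPES 4.33 g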